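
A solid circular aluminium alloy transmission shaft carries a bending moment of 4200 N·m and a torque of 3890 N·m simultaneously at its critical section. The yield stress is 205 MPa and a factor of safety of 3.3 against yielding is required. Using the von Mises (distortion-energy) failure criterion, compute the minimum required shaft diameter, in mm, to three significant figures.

σ_allow = σ_y/n = 205/3.3 = 62.12 MPa.
For a solid shaft σ_b = 32M/(πd³) and τ = 16T/(πd³), so the von Mises stress is σ' = (16/πd³)·√(4M²+3T²).
√(4M²+3T²) = √(4×(4.200×10^6)² + 3×(3.890×10^6)²) = 1.077×10^7 N·mm.
d³ = 16×1.077×10^7/(π×62.12) = 882800 mm³.
d = 95.93 mm.

d = 95.9 mm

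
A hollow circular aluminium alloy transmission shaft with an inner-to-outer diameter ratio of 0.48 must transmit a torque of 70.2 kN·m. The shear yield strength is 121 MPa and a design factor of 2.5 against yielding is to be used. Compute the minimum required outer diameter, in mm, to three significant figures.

d_o = 198 mm

τ_allow = 121/2.5 = 48.40 MPa.
For a hollow shaft τ = 16T/[πd_o³(1−k⁴)] with k = 0.48, so 1−k⁴ = 0.9469.
d_o³ = 16T/[π τ_allow (1−k⁴)] = 16×7.0200×10^7/(π×48.40×0.9469) = 7.801×10^6 mm³.
d_o = 198.3 mm.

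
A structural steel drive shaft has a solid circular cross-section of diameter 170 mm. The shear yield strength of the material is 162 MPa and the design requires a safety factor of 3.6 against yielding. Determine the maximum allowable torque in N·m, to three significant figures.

τ_allow = 162/3.6 = 45.00 MPa.
For a solid shaft T_allow = τ_allow·πd³/16; πd³/16 = π×170³/16 = 964700 mm³.
T_allow = 45.00×964700 = 4.341×10^7 N·mm = 43410 N·m.

T_allow = 43400 N·m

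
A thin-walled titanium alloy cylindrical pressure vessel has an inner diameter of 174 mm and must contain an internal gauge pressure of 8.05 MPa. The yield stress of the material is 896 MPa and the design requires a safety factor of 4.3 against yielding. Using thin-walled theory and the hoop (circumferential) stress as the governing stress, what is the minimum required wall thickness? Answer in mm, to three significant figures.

σ_allow = 896/4.3 = 208.4 MPa.
Hoop stress σ_h = pD/(2t), so t = pD/(2σ_allow) = 8.05×174/(2×208.4) = 3.361 mm.

t = 3.36 mm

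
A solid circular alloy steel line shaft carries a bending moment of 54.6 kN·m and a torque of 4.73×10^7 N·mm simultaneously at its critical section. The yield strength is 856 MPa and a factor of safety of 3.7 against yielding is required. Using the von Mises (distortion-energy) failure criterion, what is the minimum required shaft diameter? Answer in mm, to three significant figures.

d = 144 mm

σ_allow = σ_y/n = 856/3.7 = 231.4 MPa.
For a solid shaft σ_b = 32M/(πd³) and τ = 16T/(πd³), so the von Mises stress is σ' = (16/πd³)·√(4M²+3T²).
√(4M²+3T²) = √(4×(5.460×10^7)² + 3×(4.730×10^7)²) = 1.365×10^8 N·mm.
d³ = 16×1.365×10^8/(π×231.4) = 3.005×10^6 mm³.
d = 144.3 mm.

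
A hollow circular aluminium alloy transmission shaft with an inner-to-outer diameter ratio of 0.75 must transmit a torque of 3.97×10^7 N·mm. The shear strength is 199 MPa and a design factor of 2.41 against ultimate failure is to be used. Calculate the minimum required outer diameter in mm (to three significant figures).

d_o = 153 mm

τ_allow = 199/2.41 = 82.57 MPa.
For a hollow shaft τ = 16T/[πd_o³(1−k⁴)] with k = 0.75, so 1−k⁴ = 0.6836.
d_o³ = 16T/[π τ_allow (1−k⁴)] = 16×3.9700×10^7/(π×82.57×0.6836) = 3.582×10^6 mm³.
d_o = 153.0 mm.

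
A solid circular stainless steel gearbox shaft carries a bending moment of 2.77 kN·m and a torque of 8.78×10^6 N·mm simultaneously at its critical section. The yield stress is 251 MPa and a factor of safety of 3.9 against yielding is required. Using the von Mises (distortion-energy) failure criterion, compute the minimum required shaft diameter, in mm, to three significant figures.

d = 109 mm

σ_allow = σ_y/n = 251/3.9 = 64.36 MPa.
For a solid shaft σ_b = 32M/(πd³) and τ = 16T/(πd³), so the von Mises stress is σ' = (16/πd³)·√(4M²+3T²).
√(4M²+3T²) = √(4×(2.770×10^6)² + 3×(8.780×10^6)²) = 1.619×10^7 N·mm.
d³ = 16×1.619×10^7/(π×64.36) = 1.281×10^6 mm³.
d = 108.6 mm.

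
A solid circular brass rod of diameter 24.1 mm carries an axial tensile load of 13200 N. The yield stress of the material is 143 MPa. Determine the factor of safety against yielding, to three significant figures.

n = 4.94

A = πd²/4 = 456.2 mm².
σ = F/A = 13200/456.2 = 28.94 MPa.
n = 143/28.94 = 4.942.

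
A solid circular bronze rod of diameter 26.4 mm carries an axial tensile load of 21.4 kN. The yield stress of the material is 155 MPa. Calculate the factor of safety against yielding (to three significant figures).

n = 3.96

A = πd²/4 = 547.4 mm².
σ = F/A = 21400/547.4 = 39.09 MPa.
n = 155/39.09 = 3.965.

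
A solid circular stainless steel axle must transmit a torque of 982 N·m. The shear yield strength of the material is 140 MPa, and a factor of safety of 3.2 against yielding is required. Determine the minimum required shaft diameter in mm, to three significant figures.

d = 48.5 mm

Allowable shear stress τ_allow = 140/3.2 = 43.75 MPa.
For a solid shaft τ = 16T/(πd³), so d³ = 16T/(π τ_allow) = 16×982000/(π×43.75) = 114300 mm³.
d = (114300)^(1/3) = 48.53 mm.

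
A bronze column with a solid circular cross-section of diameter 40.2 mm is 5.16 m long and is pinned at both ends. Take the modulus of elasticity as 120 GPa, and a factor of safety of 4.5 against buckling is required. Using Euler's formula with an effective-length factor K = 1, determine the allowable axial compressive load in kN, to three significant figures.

P_allow = 1.27 kN

I = πd⁴/64 = π×40.2⁴/64 = 128200 mm⁴.
Effective length L_e = KL = 1×5.16 m = 5160 mm.
Euler critical load P_cr = π²EI/L_e² = π²×120000×128200/5160² = 5702 N.
P_allow = P_cr/n = 5702/4.5 = 1267 N.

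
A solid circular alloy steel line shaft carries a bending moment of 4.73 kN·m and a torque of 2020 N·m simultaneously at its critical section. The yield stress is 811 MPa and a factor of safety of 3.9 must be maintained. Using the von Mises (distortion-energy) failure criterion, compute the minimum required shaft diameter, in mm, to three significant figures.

σ_allow = σ_y/n = 811/3.9 = 207.9 MPa.
For a solid shaft σ_b = 32M/(πd³) and τ = 16T/(πd³), so the von Mises stress is σ' = (16/πd³)·√(4M²+3T²).
√(4M²+3T²) = √(4×(4.730×10^6)² + 3×(2.020×10^6)²) = 1.009×10^7 N·mm.
d³ = 16×1.009×10^7/(π×207.9) = 247000 mm³.
d = 62.75 mm.

d = 62.7 mm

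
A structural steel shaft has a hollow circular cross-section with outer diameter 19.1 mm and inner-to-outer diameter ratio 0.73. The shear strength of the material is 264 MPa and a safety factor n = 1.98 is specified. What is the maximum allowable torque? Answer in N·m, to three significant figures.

τ_allow = 264/1.98 = 133.3 MPa.
For a hollow shaft T_allow = τ_allow·πd_o³(1−k⁴)/16 with 1−k⁴ = 0.7160, so πd_o³(1−k⁴)/16 = 979.6 mm³.
T_allow = 133.3×979.6 = 130600 N·mm = 130.6 N·m.

T_allow = 131 N·m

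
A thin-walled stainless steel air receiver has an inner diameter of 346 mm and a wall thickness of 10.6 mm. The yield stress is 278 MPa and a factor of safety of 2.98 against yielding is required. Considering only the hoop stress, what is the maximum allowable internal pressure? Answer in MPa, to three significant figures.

σ_allow = 278/2.98 = 93.29 MPa.
σ_h = pD/(2t) → p_allow = 2σ_allow t/D = 2×93.29×10.6/346 = 5.716 MPa.

p_allow = 5.72 MPa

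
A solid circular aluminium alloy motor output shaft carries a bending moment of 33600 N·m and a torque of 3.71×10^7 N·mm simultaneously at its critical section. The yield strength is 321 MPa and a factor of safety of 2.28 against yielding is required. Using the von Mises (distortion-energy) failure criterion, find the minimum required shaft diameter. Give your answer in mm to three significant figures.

d = 150 mm

σ_allow = σ_y/n = 321/2.28 = 140.8 MPa.
For a solid shaft σ_b = 32M/(πd³) and τ = 16T/(πd³), so the von Mises stress is σ' = (16/πd³)·√(4M²+3T²).
√(4M²+3T²) = √(4×(3.360×10^7)² + 3×(3.710×10^7)²) = 9.298×10^7 N·mm.
d³ = 16×9.298×10^7/(π×140.8) = 3.363×10^6 mm³.
d = 149.8 mm.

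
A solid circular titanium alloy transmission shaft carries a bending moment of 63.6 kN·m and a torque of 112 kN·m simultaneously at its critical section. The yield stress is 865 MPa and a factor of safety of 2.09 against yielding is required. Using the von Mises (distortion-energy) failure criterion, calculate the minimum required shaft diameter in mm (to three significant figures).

d = 142 mm

σ_allow = σ_y/n = 865/2.09 = 413.9 MPa.
For a solid shaft σ_b = 32M/(πd³) and τ = 16T/(πd³), so the von Mises stress is σ' = (16/πd³)·√(4M²+3T²).
√(4M²+3T²) = √(4×(6.360×10^7)² + 3×(1.120×10^8)²) = 2.320×10^8 N·mm.
d³ = 16×2.320×10^8/(π×413.9) = 2.855×10^6 mm³.
d = 141.9 mm.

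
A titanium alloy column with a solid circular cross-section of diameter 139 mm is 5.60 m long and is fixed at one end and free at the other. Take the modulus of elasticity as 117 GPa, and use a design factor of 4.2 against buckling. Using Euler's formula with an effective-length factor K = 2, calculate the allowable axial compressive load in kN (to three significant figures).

P_allow = 40.2 kN

I = πd⁴/64 = π×139⁴/64 = 1.832×10^7 mm⁴.
Effective length L_e = KL = 2×5.60 m = 11200 mm.
Euler critical load P_cr = π²EI/L_e² = π²×117000×1.832×10^7/11200² = 168700 N.
P_allow = P_cr/n = 168700/4.2 = 40160 N.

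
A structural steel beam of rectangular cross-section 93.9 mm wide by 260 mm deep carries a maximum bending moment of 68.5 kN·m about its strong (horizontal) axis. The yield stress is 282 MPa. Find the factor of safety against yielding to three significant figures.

Section modulus S = bh²/6 = 93.9×260²/6 = 1.058×10^6 mm³.
σ = M/S = 6.8500×10^7/1.058×10^6 = 64.75 MPa.
n = 282/64.75 = 4.355.

n = 4.36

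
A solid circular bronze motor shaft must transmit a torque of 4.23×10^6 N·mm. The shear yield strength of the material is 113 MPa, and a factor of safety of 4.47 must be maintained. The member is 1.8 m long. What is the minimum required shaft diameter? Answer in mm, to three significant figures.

d = 94.8 mm

Allowable shear stress τ_allow = 113/4.47 = 25.28 MPa.
For a solid shaft τ = 16T/(πd³), so d³ = 16T/(π τ_allow) = 16×4230000/(π×25.28) = 852200 mm³.
d = (852200)^(1/3) = 94.81 mm.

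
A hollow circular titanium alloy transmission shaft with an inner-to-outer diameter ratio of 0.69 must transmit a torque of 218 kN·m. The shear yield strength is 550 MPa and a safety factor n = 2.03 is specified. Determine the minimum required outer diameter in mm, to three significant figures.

τ_allow = 550/2.03 = 270.9 MPa.
For a hollow shaft τ = 16T/[πd_o³(1−k⁴)] with k = 0.69, so 1−k⁴ = 0.7733.
d_o³ = 16T/[π τ_allow (1−k⁴)] = 16×2.1800×10^8/(π×270.9×0.7733) = 5.299×10^6 mm³.
d_o = 174.3 mm.

d_o = 174 mm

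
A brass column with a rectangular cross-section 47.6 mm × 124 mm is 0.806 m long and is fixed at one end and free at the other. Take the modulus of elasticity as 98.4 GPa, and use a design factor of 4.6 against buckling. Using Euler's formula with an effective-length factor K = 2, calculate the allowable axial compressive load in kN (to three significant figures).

P_allow = 90.5 kN

Buckling occurs about the weak axis: I_min = h·b³/12 = 124×47.6³/12 = 1.114×10^6 mm⁴ (b = 47.6 mm is the smaller dimension).
Effective length L_e = KL = 2×0.806 m = 1612 mm.
Euler critical load P_cr = π²EI/L_e² = π²×98400×1.114×10^6/1612² = 416500 N.
P_allow = P_cr/n = 416500/4.6 = 90550 N.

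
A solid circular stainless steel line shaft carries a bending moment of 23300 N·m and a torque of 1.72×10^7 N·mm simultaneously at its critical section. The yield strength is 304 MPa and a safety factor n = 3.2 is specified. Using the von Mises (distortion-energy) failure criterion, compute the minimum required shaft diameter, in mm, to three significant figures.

d = 144 mm

σ_allow = σ_y/n = 304/3.2 = 95.00 MPa.
For a solid shaft σ_b = 32M/(πd³) and τ = 16T/(πd³), so the von Mises stress is σ' = (16/πd³)·√(4M²+3T²).
√(4M²+3T²) = √(4×(2.330×10^7)² + 3×(1.720×10^7)²) = 5.531×10^7 N·mm.
d³ = 16×5.531×10^7/(π×95.00) = 2.965×10^6 mm³.
d = 143.7 mm.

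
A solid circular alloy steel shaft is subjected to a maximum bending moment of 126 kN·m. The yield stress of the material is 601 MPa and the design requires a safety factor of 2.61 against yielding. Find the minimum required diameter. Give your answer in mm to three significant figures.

d = 177 mm

σ_allow = 601/2.61 = 230.3 MPa.
For a solid circular section σ = 32M/(πd³), so d³ = 32M/(π σ_allow) = 32×1.2600×10^8/(π×230.3) = 5.574×10^6 mm³.
d = 177.3 mm.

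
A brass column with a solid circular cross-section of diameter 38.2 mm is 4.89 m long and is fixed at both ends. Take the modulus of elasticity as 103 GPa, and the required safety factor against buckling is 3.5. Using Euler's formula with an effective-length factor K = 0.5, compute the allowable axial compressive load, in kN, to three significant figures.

P_allow = 5.08 kN

I = πd⁴/64 = π×38.2⁴/64 = 104500 mm⁴.
Effective length L_e = KL = 0.5×4.89 m = 2445 mm.
Euler critical load P_cr = π²EI/L_e² = π²×103000×104500/2445² = 17770 N.
P_allow = P_cr/n = 17770/3.5 = 5078 N.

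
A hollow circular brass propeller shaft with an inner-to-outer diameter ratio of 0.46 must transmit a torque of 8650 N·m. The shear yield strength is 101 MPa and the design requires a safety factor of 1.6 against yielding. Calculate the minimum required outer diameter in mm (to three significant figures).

d_o = 90.1 mm

τ_allow = 101/1.6 = 63.12 MPa.
For a hollow shaft τ = 16T/[πd_o³(1−k⁴)] with k = 0.46, so 1−k⁴ = 0.9552.
d_o³ = 16T/[π τ_allow (1−k⁴)] = 16×8650000/(π×63.12×0.9552) = 730600 mm³.
d_o = 90.07 mm.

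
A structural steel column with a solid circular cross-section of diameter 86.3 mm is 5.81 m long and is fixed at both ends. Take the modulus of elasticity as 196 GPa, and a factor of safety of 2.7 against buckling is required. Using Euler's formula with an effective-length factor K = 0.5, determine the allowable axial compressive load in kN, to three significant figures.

I = πd⁴/64 = π×86.3⁴/64 = 2.723×10^6 mm⁴.
Effective length L_e = KL = 0.5×5.81 m = 2905 mm.
Euler critical load P_cr = π²EI/L_e² = π²×196000×2.723×10^6/2905² = 624100 N.
P_allow = P_cr/n = 624100/2.7 = 231200 N.

P_allow = 231 kN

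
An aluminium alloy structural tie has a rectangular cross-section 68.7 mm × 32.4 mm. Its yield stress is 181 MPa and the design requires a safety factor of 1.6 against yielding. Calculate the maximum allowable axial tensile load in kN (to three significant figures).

F_allow = 252 kN

σ_allow = 181/1.6 = 113.1 MPa.
A = 68.7×32.4 = 2226 mm².
F_allow = σ_allow × A = 113.1×2226 = 251800 N.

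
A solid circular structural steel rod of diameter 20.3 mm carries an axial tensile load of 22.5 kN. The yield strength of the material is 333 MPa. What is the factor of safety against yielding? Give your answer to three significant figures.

A = πd²/4 = 323.7 mm².
σ = F/A = 22500/323.7 = 69.52 MPa.
n = 333/69.52 = 4.790.

n = 4.79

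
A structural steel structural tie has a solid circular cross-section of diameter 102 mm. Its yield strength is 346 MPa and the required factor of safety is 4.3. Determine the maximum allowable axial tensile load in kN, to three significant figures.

F_allow = 658 kN

σ_allow = 346/4.3 = 80.47 MPa.
A = πd²/4 = π×102²/4 = 8171 mm².
F_allow = σ_allow × A = 80.47×8171 = 657500 N.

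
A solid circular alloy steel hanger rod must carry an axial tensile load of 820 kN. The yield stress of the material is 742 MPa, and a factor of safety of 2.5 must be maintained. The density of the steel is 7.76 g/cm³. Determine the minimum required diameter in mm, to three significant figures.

d = 59.3 mm

Allowable stress σ_allow = 742/2.5 = 296.8 MPa.
Required area A = F/σ_allow = 820000/296.8 = 2763 mm².
A = πd²/4 → d = √(4A/π) = 59.31 mm.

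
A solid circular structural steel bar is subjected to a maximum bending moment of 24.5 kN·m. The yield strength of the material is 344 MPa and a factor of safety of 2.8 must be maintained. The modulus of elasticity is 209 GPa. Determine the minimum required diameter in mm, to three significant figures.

d = 127 mm

σ_allow = 344/2.8 = 122.9 MPa.
For a solid circular section σ = 32M/(πd³), so d³ = 32M/(π σ_allow) = 32×2.4500×10^7/(π×122.9) = 2.031×10^6 mm³.
d = 126.6 mm.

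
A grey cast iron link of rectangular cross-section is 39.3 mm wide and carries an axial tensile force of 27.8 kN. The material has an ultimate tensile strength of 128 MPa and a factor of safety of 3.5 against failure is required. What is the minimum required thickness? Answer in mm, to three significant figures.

σ_allow = 128/3.5 = 36.57 MPa.
Required area A = F/σ_allow = 27800/36.57 = 760.2 mm².
t = A/w = 760.2/39.3 = 19.34 mm.

t = 19.3 mm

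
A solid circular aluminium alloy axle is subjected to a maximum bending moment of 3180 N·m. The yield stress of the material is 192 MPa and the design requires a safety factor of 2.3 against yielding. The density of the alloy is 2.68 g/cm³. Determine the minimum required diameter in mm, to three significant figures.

d = 72.9 mm

σ_allow = 192/2.3 = 83.48 MPa.
For a solid circular section σ = 32M/(πd³), so d³ = 32M/(π σ_allow) = 32×3180000/(π×83.48) = 388000 mm³.
d = 72.94 mm.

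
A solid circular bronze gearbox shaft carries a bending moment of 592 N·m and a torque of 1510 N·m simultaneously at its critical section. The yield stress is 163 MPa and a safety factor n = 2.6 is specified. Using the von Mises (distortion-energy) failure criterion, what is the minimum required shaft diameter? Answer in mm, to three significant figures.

d = 61.6 mm

σ_allow = σ_y/n = 163/2.6 = 62.69 MPa.
For a solid shaft σ_b = 32M/(πd³) and τ = 16T/(πd³), so the von Mises stress is σ' = (16/πd³)·√(4M²+3T²).
√(4M²+3T²) = √(4×(592000)² + 3×(1.510×10^6)²) = 2.871×10^6 N·mm.
d³ = 16×2.871×10^6/(π×62.69) = 233200 mm³.
d = 61.55 mm.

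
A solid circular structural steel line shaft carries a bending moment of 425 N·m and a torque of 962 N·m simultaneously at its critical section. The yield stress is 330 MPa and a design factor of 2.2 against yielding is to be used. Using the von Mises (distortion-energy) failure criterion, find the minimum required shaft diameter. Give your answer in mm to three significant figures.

d = 39.9 mm

σ_allow = σ_y/n = 330/2.2 = 150.0 MPa.
For a solid shaft σ_b = 32M/(πd³) and τ = 16T/(πd³), so the von Mises stress is σ' = (16/πd³)·√(4M²+3T²).
√(4M²+3T²) = √(4×(425000)² + 3×(962000)²) = 1.871×10^6 N·mm.
d³ = 16×1.871×10^6/(π×150.0) = 63510 mm³.
d = 39.90 mm.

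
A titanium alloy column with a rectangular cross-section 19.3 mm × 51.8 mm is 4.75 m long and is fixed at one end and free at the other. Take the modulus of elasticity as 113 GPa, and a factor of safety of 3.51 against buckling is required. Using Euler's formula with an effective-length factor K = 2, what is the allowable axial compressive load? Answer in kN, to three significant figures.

P_allow = 0.109 kN

Buckling occurs about the weak axis: I_min = h·b³/12 = 51.8×19.3³/12 = 31030 mm⁴ (b = 19.3 mm is the smaller dimension).
Effective length L_e = KL = 2×4.75 m = 9500 mm.
Euler critical load P_cr = π²EI/L_e² = π²×113000×31030/9500² = 383.5 N.
P_allow = P_cr/n = 383.5/3.51 = 109.3 N.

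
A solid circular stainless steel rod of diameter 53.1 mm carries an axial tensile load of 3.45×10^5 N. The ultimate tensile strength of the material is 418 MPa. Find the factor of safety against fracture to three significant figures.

n = 2.68

A = πd²/4 = 2215 mm².
σ = F/A = 345000/2215 = 155.8 MPa.
n = 418/155.8 = 2.683.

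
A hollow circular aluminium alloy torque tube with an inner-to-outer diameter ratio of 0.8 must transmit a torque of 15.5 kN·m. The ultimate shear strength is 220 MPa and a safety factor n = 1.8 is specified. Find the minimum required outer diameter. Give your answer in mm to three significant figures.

τ_allow = 220/1.8 = 122.2 MPa.
For a hollow shaft τ = 16T/[πd_o³(1−k⁴)] with k = 0.8, so 1−k⁴ = 0.5904.
d_o³ = 16T/[π τ_allow (1−k⁴)] = 16×1.5500×10^7/(π×122.2×0.5904) = 1.094×10^6 mm³.
d_o = 103.0 mm.

d_o = 103 mm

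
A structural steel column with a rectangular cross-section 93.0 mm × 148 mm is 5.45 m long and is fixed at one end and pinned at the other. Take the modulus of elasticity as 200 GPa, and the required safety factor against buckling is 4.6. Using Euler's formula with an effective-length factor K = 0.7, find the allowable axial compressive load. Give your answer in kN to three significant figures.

Buckling occurs about the weak axis: I_min = h·b³/12 = 148×93.0³/12 = 9.920×10^6 mm⁴ (b = 93.0 mm is the smaller dimension).
Effective length L_e = KL = 0.7×5.45 m = 3815 mm.
Euler critical load P_cr = π²EI/L_e² = π²×200000×9.920×10^6/3815² = 1.345×10^6 N.
P_allow = P_cr/n = 1.345×10^6/4.6 = 292500 N.

P_allow = 292 kN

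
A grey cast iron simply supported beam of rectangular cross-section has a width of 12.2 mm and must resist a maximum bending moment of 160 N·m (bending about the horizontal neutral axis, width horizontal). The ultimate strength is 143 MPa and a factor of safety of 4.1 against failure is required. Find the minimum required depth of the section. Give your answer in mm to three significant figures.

h = 47.5 mm

σ_allow = 143/4.1 = 34.88 MPa.
For a rectangular section σ = 6M/(bh²), so h² = 6M/(b σ_allow) = 6×160000/(12.2×34.88) = 2256 mm².
h = 47.50 mm.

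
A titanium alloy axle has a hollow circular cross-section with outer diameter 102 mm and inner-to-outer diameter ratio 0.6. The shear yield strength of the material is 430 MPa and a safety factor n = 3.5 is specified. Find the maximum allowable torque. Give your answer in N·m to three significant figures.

T_allow = 22300 N·m

τ_allow = 430/3.5 = 122.9 MPa.
For a hollow shaft T_allow = τ_allow·πd_o³(1−k⁴)/16 with 1−k⁴ = 0.8704, so πd_o³(1−k⁴)/16 = 181400 mm³.
T_allow = 122.9×181400 = 2.228×10^7 N·mm = 22280 N·m.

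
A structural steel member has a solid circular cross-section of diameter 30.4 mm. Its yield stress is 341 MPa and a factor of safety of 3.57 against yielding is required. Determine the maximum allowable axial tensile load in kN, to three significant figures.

σ_allow = 341/3.57 = 95.52 MPa.
A = πd²/4 = π×30.4²/4 = 725.8 mm².
F_allow = σ_allow × A = 95.52×725.8 = 69330 N.

F_allow = 69.3 kN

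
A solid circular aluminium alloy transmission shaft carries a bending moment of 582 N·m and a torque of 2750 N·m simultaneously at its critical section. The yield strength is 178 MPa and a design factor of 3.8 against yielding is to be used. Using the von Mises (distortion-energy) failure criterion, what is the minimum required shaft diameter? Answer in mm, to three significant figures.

d = 81.1 mm

σ_allow = σ_y/n = 178/3.8 = 46.84 MPa.
For a solid shaft σ_b = 32M/(πd³) and τ = 16T/(πd³), so the von Mises stress is σ' = (16/πd³)·√(4M²+3T²).
√(4M²+3T²) = √(4×(582000)² + 3×(2.750×10^6)²) = 4.903×10^6 N·mm.
d³ = 16×4.903×10^6/(π×46.84) = 533100 mm³.
d = 81.09 mm.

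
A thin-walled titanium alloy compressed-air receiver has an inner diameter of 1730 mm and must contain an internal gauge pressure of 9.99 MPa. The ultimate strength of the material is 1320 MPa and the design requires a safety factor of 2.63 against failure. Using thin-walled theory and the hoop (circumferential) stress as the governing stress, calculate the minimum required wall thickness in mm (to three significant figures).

t = 17.2 mm

σ_allow = 1320/2.63 = 501.9 MPa.
Hoop stress σ_h = pD/(2t), so t = pD/(2σ_allow) = 9.99×1730/(2×501.9) = 17.22 mm.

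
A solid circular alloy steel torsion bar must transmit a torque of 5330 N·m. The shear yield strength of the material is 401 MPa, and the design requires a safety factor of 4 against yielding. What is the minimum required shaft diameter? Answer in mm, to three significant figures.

Allowable shear stress τ_allow = 401/4 = 100.2 MPa.
For a solid shaft τ = 16T/(πd³), so d³ = 16T/(π τ_allow) = 16×5330000/(π×100.2) = 270800 mm³.
d = (270800)^(1/3) = 64.70 mm.

d = 64.7 mm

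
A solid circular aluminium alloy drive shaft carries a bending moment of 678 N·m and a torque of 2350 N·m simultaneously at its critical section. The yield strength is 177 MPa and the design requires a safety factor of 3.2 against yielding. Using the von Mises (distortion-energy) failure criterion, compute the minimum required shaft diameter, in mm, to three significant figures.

d = 73.4 mm

σ_allow = σ_y/n = 177/3.2 = 55.31 MPa.
For a solid shaft σ_b = 32M/(πd³) and τ = 16T/(πd³), so the von Mises stress is σ' = (16/πd³)·√(4M²+3T²).
√(4M²+3T²) = √(4×(678000)² + 3×(2.350×10^6)²) = 4.290×10^6 N·mm.
d³ = 16×4.290×10^6/(π×55.31) = 395000 mm³.
d = 73.37 mm.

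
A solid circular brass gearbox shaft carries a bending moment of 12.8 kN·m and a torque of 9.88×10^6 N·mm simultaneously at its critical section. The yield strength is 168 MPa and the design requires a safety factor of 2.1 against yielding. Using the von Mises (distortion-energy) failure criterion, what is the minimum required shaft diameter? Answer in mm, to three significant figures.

σ_allow = σ_y/n = 168/2.1 = 80.00 MPa.
For a solid shaft σ_b = 32M/(πd³) and τ = 16T/(πd³), so the von Mises stress is σ' = (16/πd³)·√(4M²+3T²).
√(4M²+3T²) = √(4×(1.280×10^7)² + 3×(9.880×10^6)²) = 3.079×10^7 N·mm.
d³ = 16×3.079×10^7/(π×80.00) = 1.960×10^6 mm³.
d = 125.2 mm.

d = 125 mm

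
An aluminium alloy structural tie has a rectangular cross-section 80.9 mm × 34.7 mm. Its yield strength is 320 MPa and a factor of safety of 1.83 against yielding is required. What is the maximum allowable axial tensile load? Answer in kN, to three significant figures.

σ_allow = 320/1.83 = 174.9 MPa.
A = 80.9×34.7 = 2807 mm².
F_allow = σ_allow × A = 174.9×2807 = 490900 N.

F_allow = 491 kN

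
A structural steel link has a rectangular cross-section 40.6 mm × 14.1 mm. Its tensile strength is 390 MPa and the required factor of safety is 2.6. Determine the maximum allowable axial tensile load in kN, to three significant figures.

σ_allow = 390/2.6 = 150.0 MPa.
A = 40.6×14.1 = 572.5 mm².
F_allow = σ_allow × A = 150.0×572.5 = 85870 N.

F_allow = 85.9 kN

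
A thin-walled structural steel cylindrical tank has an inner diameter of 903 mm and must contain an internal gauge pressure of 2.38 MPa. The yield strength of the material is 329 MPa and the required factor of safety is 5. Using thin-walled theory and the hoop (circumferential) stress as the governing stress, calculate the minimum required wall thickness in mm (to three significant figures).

t = 16.3 mm

σ_allow = 329/5 = 65.80 MPa.
Hoop stress σ_h = pD/(2t), so t = pD/(2σ_allow) = 2.38×903/(2×65.80) = 16.33 mm.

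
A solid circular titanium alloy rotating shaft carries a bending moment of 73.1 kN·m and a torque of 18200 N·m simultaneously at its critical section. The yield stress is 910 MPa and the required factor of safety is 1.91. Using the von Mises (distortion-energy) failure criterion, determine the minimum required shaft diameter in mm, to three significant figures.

σ_allow = σ_y/n = 910/1.91 = 476.4 MPa.
For a solid shaft σ_b = 32M/(πd³) and τ = 16T/(πd³), so the von Mises stress is σ' = (16/πd³)·√(4M²+3T²).
√(4M²+3T²) = √(4×(7.310×10^7)² + 3×(1.820×10^7)²) = 1.496×10^8 N·mm.
d³ = 16×1.496×10^8/(π×476.4) = 1.599×10^6 mm³.
d = 116.9 mm.

d = 117 mm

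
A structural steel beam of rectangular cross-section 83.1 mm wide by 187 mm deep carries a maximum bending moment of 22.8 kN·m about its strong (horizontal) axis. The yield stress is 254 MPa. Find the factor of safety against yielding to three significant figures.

Section modulus S = bh²/6 = 83.1×187²/6 = 484300 mm³.
σ = M/S = 2.2800×10^7/484300 = 47.08 MPa.
n = 254/47.08 = 5.396.

n = 5.40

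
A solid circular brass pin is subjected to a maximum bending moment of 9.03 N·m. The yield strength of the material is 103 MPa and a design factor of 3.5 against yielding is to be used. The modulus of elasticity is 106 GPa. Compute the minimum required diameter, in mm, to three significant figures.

d = 14.6 mm

σ_allow = 103/3.5 = 29.43 MPa.
For a solid circular section σ = 32M/(πd³), so d³ = 32M/(π σ_allow) = 32×9030.0/(π×29.43) = 3125 mm³.
d = 14.62 mm.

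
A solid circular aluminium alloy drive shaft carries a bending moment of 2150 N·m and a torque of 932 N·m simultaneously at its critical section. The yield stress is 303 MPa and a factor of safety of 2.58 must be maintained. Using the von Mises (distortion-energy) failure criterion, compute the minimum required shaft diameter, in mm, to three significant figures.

σ_allow = σ_y/n = 303/2.58 = 117.4 MPa.
For a solid shaft σ_b = 32M/(πd³) and τ = 16T/(πd³), so the von Mises stress is σ' = (16/πd³)·√(4M²+3T²).
√(4M²+3T²) = √(4×(2.150×10^6)² + 3×(932000)²) = 4.593×10^6 N·mm.
d³ = 16×4.593×10^6/(π×117.4) = 199200 mm³.
d = 58.40 mm.

d = 58.4 mm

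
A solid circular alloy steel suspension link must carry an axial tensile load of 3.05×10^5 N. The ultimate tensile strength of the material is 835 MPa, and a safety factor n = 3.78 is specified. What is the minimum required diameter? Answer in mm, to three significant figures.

d = 41.9 mm

Allowable stress σ_allow = 835/3.78 = 220.9 MPa.
Required area A = F/σ_allow = 305000/220.9 = 1381 mm².
A = πd²/4 → d = √(4A/π) = 41.93 mm.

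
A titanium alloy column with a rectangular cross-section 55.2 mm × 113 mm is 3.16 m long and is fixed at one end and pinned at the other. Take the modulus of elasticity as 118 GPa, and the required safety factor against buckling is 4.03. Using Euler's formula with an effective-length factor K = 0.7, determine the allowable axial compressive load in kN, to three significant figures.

P_allow = 93.5 kN

Buckling occurs about the weak axis: I_min = h·b³/12 = 113×55.2³/12 = 1.584×10^6 mm⁴ (b = 55.2 mm is the smaller dimension).
Effective length L_e = KL = 0.7×3.16 m = 2212 mm.
Euler critical load P_cr = π²EI/L_e² = π²×118000×1.584×10^6/2212² = 377000 N.
P_allow = P_cr/n = 377000/4.03 = 93550 N.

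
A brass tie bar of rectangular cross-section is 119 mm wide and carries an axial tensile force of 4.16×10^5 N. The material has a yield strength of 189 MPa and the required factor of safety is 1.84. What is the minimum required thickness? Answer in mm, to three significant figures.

t = 34.0 mm

σ_allow = 189/1.84 = 102.7 MPa.
Required area A = F/σ_allow = 416000/102.7 = 4050 mm².
t = A/w = 4050/119 = 34.03 mm.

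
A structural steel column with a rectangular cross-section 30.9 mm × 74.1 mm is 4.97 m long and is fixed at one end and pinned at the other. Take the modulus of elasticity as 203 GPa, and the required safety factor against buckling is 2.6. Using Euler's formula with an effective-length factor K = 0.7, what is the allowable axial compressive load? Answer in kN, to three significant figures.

P_allow = 11.6 kN

Buckling occurs about the weak axis: I_min = h·b³/12 = 74.1×30.9³/12 = 182200 mm⁴ (b = 30.9 mm is the smaller dimension).
Effective length L_e = KL = 0.7×4.97 m = 3479 mm.
Euler critical load P_cr = π²EI/L_e² = π²×203000×182200/3479² = 30160 N.
P_allow = P_cr/n = 30160/2.6 = 11600 N.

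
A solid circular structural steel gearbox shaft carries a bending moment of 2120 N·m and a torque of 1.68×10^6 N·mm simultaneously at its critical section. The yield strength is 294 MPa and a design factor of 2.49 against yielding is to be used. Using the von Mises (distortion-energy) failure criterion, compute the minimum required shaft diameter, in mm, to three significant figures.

d = 60.5 mm

σ_allow = σ_y/n = 294/2.49 = 118.1 MPa.
For a solid shaft σ_b = 32M/(πd³) and τ = 16T/(πd³), so the von Mises stress is σ' = (16/πd³)·√(4M²+3T²).
√(4M²+3T²) = √(4×(2.120×10^6)² + 3×(1.680×10^6)²) = 5.142×10^6 N·mm.
d³ = 16×5.142×10^6/(π×118.1) = 221800 mm³.
d = 60.53 mm.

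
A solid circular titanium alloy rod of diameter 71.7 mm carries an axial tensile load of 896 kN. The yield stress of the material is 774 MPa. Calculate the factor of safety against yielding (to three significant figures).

A = πd²/4 = 4038 mm².
σ = F/A = 896000/4038 = 221.9 MPa.
n = 774/221.9 = 3.488.

n = 3.49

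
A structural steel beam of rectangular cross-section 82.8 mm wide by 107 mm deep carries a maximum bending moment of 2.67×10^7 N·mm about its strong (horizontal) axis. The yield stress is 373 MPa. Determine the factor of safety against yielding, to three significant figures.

n = 2.21

Section modulus S = bh²/6 = 82.8×107²/6 = 158000 mm³.
σ = M/S = 2.6700×10^7/158000 = 169.0 MPa.
n = 373/169.0 = 2.207.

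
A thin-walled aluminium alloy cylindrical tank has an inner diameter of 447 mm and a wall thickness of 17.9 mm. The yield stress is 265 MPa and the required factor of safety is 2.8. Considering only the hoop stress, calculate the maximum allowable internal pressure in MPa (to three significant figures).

p_allow = 7.58 MPa

σ_allow = 265/2.8 = 94.64 MPa.
σ_h = pD/(2t) → p_allow = 2σ_allow t/D = 2×94.64×17.9/447 = 7.580 MPa.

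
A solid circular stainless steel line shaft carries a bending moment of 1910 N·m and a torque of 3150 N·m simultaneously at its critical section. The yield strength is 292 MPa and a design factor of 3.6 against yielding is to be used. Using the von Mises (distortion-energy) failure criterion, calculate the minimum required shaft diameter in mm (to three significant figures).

d = 74.8 mm

σ_allow = σ_y/n = 292/3.6 = 81.11 MPa.
For a solid shaft σ_b = 32M/(πd³) and τ = 16T/(πd³), so the von Mises stress is σ' = (16/πd³)·√(4M²+3T²).
√(4M²+3T²) = √(4×(1.910×10^6)² + 3×(3.150×10^6)²) = 6.660×10^6 N·mm.
d³ = 16×6.660×10^6/(π×81.11) = 418200 mm³.
d = 74.78 mm.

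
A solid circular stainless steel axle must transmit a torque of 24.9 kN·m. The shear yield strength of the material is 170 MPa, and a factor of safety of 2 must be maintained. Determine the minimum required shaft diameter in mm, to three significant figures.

d = 114 mm

Allowable shear stress τ_allow = 170/2 = 85.00 MPa.
For a solid shaft τ = 16T/(πd³), so d³ = 16T/(π τ_allow) = 16×2.4900×10^7/(π×85.00) = 1.492×10^6 mm³.
d = (1.492×10^6)^(1/3) = 114.3 mm.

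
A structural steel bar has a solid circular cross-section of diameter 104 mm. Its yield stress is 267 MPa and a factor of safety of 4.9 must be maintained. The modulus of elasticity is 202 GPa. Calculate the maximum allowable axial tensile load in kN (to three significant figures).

σ_allow = 267/4.9 = 54.49 MPa.
A = πd²/4 = π×104²/4 = 8495 mm².
F_allow = σ_allow × A = 54.49×8495 = 462900 N.

F_allow = 463 kN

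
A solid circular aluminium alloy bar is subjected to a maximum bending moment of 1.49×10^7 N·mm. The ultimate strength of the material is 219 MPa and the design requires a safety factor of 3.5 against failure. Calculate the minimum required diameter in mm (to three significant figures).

d = 134 mm

σ_allow = 219/3.5 = 62.57 MPa.
For a solid circular section σ = 32M/(πd³), so d³ = 32M/(π σ_allow) = 32×1.4900×10^7/(π×62.57) = 2.426×10^6 mm³.
d = 134.4 mm.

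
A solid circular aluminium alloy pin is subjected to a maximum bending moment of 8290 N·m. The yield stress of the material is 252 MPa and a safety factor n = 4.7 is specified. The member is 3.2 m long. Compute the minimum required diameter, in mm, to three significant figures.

σ_allow = 252/4.7 = 53.62 MPa.
For a solid circular section σ = 32M/(πd³), so d³ = 32M/(π σ_allow) = 32×8290000/(π×53.62) = 1.575×10^6 mm³.
d = 116.3 mm.

d = 116 mm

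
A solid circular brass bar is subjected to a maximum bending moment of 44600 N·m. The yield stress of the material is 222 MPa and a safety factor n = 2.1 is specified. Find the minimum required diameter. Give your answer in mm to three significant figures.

σ_allow = 222/2.1 = 105.7 MPa.
For a solid circular section σ = 32M/(πd³), so d³ = 32M/(π σ_allow) = 32×4.4600×10^7/(π×105.7) = 4.297×10^6 mm³.
d = 162.6 mm.

d = 163 mm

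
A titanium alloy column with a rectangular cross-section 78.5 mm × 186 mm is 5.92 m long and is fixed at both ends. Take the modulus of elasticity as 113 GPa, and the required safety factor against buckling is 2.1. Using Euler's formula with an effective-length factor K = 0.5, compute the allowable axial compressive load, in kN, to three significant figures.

Buckling occurs about the weak axis: I_min = h·b³/12 = 186×78.5³/12 = 7.498×10^6 mm⁴ (b = 78.5 mm is the smaller dimension).
Effective length L_e = KL = 0.5×5.92 m = 2960 mm.
Euler critical load P_cr = π²EI/L_e² = π²×113000×7.498×10^6/2960² = 954400 N.
P_allow = P_cr/n = 954400/2.1 = 454500 N.

P_allow = 454 kN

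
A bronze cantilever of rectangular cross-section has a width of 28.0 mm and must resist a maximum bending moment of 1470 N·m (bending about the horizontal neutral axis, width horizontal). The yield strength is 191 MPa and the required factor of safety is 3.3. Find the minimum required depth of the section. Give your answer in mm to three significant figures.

σ_allow = 191/3.3 = 57.88 MPa.
For a rectangular section σ = 6M/(bh²), so h² = 6M/(b σ_allow) = 6×1470000/(28.0×57.88) = 5442 mm².
h = 73.77 mm.

h = 73.8 mm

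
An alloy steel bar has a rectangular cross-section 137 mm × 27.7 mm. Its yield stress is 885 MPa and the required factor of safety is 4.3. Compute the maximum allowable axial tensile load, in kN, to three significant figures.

σ_allow = 885/4.3 = 205.8 MPa.
A = 137×27.7 = 3795 mm².
F_allow = σ_allow × A = 205.8×3795 = 781000 N.

F_allow = 781 kN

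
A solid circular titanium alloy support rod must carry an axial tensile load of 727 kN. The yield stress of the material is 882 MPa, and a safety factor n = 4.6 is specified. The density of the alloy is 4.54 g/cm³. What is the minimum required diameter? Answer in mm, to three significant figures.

Allowable stress σ_allow = 882/4.6 = 191.7 MPa.
Required area A = F/σ_allow = 727000/191.7 = 3792 mm².
A = πd²/4 → d = √(4A/π) = 69.48 mm.

d = 69.5 mm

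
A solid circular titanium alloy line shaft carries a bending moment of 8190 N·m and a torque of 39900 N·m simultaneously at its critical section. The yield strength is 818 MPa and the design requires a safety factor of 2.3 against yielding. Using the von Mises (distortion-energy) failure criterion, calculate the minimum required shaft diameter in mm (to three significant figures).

d = 101 mm

σ_allow = σ_y/n = 818/2.3 = 355.7 MPa.
For a solid shaft σ_b = 32M/(πd³) and τ = 16T/(πd³), so the von Mises stress is σ' = (16/πd³)·√(4M²+3T²).
√(4M²+3T²) = √(4×(8.190×10^6)² + 3×(3.990×10^7)²) = 7.102×10^7 N·mm.
d³ = 16×7.102×10^7/(π×355.7) = 1.017×10^6 mm³.
d = 100.6 mm.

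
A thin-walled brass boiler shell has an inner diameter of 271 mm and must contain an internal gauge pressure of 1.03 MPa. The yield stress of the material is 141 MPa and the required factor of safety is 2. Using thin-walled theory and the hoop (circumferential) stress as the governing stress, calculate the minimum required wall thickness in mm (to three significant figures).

t = 1.98 mm

σ_allow = 141/2 = 70.50 MPa.
Hoop stress σ_h = pD/(2t), so t = pD/(2σ_allow) = 1.03×271/(2×70.50) = 1.980 mm.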